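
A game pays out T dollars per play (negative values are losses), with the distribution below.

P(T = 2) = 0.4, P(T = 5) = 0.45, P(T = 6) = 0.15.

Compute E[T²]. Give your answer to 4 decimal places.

E[T²] = (2)²(0.4) + (5)²(0.45) + (6)²(0.15) = 18.25

18.2500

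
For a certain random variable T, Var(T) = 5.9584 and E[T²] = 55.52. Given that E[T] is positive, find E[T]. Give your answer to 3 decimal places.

(E[T])² = E[T²] − Var(T) = 55.52 − 5.9584 = 49.5616
E[T] = √49.5616 = 7.04

7.040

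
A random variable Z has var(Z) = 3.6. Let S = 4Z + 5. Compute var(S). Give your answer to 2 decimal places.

var(4Z + 5) = (4)²·var(Z) = 16·3.6 = 57.6

57.60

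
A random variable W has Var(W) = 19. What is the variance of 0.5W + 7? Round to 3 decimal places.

Var(0.5W + 7) = (0.5)²·Var(W) = 0.25·19 = 4.75

4.750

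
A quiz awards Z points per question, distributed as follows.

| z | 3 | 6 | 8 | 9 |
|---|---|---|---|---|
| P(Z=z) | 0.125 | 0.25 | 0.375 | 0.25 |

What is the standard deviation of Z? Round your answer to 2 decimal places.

1.90

E[Z] = (3)(0.125) + (6)(0.25) + (8)(0.375) + (9)(0.25) = 7.125
E[Z²] = (3)²(0.125) + (6)²(0.25) + (8)²(0.375) + (9)²(0.25) = 54.375
Var(Z) = E[Z²] − (E[Z])² = 54.375 − (7.125)² = 3.609375
SD(Z) = √3.609375 ≈ 1.90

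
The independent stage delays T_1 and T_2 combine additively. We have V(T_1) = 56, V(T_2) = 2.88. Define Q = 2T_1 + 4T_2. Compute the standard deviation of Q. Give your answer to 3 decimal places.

By independence, V(Q) = (2)²V(T_1) + (4)²V(T_2)
= (2)²·56 + (4)²·2.88 = 270.08
sd(Q) = √270.08 ≈ 16.434

16.434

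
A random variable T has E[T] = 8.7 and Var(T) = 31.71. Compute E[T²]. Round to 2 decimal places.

E[T²] = Var(T) + (E[T])² = 31.71 + (8.7)² = 107.4

107.40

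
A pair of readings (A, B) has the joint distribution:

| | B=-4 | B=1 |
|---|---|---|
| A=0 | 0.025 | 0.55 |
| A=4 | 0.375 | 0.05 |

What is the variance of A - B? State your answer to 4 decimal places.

E[A] = 1.7,  E[B] = -1,  E[AB] = -5.8
Var(A) = 6.8 − (1.7)² = 3.91;  Var(B) = 7 − (-1)² = 6
Cov(A,B) = -5.8 − (1.7)(-1) = -4.1
Var(A - B) = (1)²·3.91 + (-1)²·6 + 2·(1)·(-1)·-4.1 = 18.11

18.1100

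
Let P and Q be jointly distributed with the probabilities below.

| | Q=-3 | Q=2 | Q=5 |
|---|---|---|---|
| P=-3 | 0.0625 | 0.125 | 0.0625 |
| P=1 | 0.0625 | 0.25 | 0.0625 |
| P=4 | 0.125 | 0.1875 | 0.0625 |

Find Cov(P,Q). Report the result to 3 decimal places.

-0.727

E[P] = 1.125,  E[Q] = 1.3125
E[PQ] = 0.75
Cov(P,Q) = E[PQ] − E[P]E[Q] = 0.75 − (1.125)(1.3125) = -0.7265625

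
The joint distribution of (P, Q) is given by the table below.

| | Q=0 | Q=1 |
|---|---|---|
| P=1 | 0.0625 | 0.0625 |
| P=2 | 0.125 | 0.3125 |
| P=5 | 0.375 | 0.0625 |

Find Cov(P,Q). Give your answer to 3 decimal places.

-0.395

E[P] = 3.1875,  E[Q] = 0.4375
E[PQ] = 1
Cov(P,Q) = E[PQ] − E[P]E[Q] = 1 − (3.1875)(0.4375) = -0.39453125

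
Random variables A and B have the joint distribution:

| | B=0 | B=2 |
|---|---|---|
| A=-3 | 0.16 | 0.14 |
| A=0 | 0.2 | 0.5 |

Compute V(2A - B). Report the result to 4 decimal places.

7.2336

E[A] = -0.9,  E[B] = 1.28,  E[AB] = -0.84
V(A) = 2.7 − (-0.9)² = 1.89;  V(B) = 2.56 − (1.28)² = 0.9216
Cov(A,B) = -0.84 − (-0.9)(1.28) = 0.312
V(2A - B) = (2)²·1.89 + (-1)²·0.9216 + 2·(2)·(-1)·0.312 = 7.2336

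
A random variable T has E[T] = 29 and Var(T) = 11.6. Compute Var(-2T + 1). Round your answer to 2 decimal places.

46.40

Var(-2T + 1) = (-2)²·Var(T) = 4·11.6 = 46.4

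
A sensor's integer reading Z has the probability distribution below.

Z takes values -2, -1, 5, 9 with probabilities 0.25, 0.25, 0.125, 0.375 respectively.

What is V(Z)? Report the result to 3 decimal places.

24.188

E[Z] = (-2)(0.25) + (-1)(0.25) + (5)(0.125) + (9)(0.375) = 3.25
E[Z²] = (-2)²(0.25) + (-1)²(0.25) + (5)²(0.125) + (9)²(0.375) = 34.75
V(Z) = E[Z²] − (E[Z])² = 34.75 − (3.25)² = 24.1875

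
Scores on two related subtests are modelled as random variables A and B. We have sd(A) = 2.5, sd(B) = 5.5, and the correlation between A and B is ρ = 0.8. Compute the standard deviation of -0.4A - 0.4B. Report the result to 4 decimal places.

3.0594

var(A) = (2.5)² = 6.25;  var(B) = (5.5)² = 30.25
cov(A,B) = ρ·sd(A)·sd(B) = 0.8·2.5·5.5 = 11
var(-0.4A - 0.4B) = (-0.4)²·var(A) + (-0.4)²·var(B) + 2·(-0.4)·(-0.4)·cov(A,B)
= 0.16·6.25 + 0.16·30.25 + 0.32·11 = 9.36
sd(-0.4A - 0.4B) = √9.36 ≈ 3.0594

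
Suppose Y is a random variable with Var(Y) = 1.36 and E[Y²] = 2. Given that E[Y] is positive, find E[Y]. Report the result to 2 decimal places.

0.80

(E[Y])² = E[Y²] − Var(Y) = 2 − 1.36 = 0.64
E[Y] = √0.64 = 0.8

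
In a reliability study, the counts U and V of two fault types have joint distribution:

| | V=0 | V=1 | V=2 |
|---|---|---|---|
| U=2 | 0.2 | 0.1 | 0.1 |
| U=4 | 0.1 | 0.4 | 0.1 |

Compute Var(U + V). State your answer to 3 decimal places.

E[U] = 3.2,  E[V] = 0.9,  E[UV] = 3
Var(U) = 11.2 − (3.2)² = 0.96;  Var(V) = 1.3 − (0.9)² = 0.49
Cov(U,V) = 3 − (3.2)(0.9) = 0.12
Var(U + V) = (1)²·0.96 + (1)²·0.49 + 2·(1)·(1)·0.12 = 1.69

1.690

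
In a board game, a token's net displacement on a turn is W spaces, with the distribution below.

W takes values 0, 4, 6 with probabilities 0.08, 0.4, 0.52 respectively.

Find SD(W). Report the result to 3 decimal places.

E[W] = (0)(0.08) + (4)(0.4) + (6)(0.52) = 4.72
E[W²] = (0)²(0.08) + (4)²(0.4) + (6)²(0.52) = 25.12
Var(W) = E[W²] − (E[W])² = 25.12 − (4.72)² = 2.8416
SD(W) = √2.8416 ≈ 1.686

1.686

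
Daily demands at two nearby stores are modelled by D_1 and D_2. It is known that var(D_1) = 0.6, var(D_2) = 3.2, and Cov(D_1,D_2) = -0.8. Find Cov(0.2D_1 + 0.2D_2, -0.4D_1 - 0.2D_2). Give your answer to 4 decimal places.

-0.0800

Cov(0.2D_1 + 0.2D_2, -0.4D_1 - 0.2D_2) = (0.2)(-0.4)var(D_1) + (0.2)(-0.2)var(D_2) + [(0.2)(-0.2) + (0.2)(-0.4)]Cov(D_1,D_2)
= -0.08·0.6 + -0.04·3.2 + -0.12·-0.8 = -0.08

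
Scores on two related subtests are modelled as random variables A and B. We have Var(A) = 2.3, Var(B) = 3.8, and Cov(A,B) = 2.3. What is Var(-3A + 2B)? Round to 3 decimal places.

Var(-3A + 2B) = (-3)²·Var(A) + (2)²·Var(B) + 2·(-3)·(2)·Cov(A,B)
= 9·2.3 + 4·3.8 + -12·2.3 = 8.3

8.300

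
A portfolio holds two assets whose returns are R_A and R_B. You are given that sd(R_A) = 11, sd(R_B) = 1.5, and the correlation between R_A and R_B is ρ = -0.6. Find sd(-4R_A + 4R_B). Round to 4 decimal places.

V(R_A) = (11)² = 121;  V(R_B) = (1.5)² = 2.25
Cov(R_A,R_B) = ρ·sd(R_A)·sd(R_B) = -0.6·11·1.5 = -9.9
V(-4R_A + 4R_B) = (-4)²·V(R_A) + (4)²·V(R_B) + 2·(-4)·(4)·Cov(R_A,R_B)
= 16·121 + 16·2.25 + -32·-9.9 = 2288.8
sd(-4R_A + 4R_B) = √2288.8 ≈ 47.8414

47.8414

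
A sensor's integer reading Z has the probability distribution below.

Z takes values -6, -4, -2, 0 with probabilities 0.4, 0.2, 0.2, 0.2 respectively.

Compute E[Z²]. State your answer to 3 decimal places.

18.400

E[Z²] = (-6)²(0.4) + (-4)²(0.2) + (-2)²(0.2) + (0)²(0.2) = 18.4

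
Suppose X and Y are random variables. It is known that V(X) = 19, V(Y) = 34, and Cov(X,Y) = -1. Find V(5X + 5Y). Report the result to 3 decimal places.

V(5X + 5Y) = (5)²·V(X) + (5)²·V(Y) + 2·(5)·(5)·Cov(X,Y)
= 25·19 + 25·34 + 50·-1 = 1275

1275.000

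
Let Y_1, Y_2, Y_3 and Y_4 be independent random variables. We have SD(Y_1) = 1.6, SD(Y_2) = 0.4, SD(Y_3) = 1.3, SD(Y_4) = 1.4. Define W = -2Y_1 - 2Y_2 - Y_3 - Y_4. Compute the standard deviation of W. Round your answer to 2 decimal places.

3.81

var(Y_1) = 2.56, var(Y_2) = 0.16, var(Y_3) = 1.69, var(Y_4) = 1.96
By independence, var(W) = (-2)²var(Y_1) + (-2)²var(Y_2) + (-1)²var(Y_3) + (-1)²var(Y_4)
= (-2)²·2.56 + (-2)²·0.16 + (-1)²·1.69 + (-1)²·1.96 = 14.53
SD(W) = √14.53 ≈ 3.81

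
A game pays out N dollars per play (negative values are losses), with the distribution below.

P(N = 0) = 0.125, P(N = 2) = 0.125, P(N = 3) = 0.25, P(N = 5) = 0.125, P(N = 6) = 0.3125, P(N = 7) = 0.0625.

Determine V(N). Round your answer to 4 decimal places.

E[N] = (0)(0.125) + (2)(0.125) + (3)(0.25) + (5)(0.125) + (6)(0.3125) + (7)(0.0625) = 3.9375
E[N²] = (0)²(0.125) + (2)²(0.125) + (3)²(0.25) + (5)²(0.125) + (6)²(0.3125) + (7)²(0.0625) = 20.1875
V(N) = E[N²] − (E[N])² = 20.1875 − (3.9375)² = 4.68359375

4.6836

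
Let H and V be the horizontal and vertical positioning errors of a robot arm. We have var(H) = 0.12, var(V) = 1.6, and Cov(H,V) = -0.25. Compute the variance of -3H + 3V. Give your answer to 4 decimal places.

19.9800

var(-3H + 3V) = (-3)²·var(H) + (3)²·var(V) + 2·(-3)·(3)·Cov(H,V)
= 9·0.12 + 9·1.6 + -18·-0.25 = 19.98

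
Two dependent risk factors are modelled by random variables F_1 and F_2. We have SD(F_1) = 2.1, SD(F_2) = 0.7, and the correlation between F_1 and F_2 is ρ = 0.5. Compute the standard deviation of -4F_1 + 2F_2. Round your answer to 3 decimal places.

7.795

V(F_1) = (2.1)² = 4.41;  V(F_2) = (0.7)² = 0.49
cov(F_1,F_2) = ρ·SD(F_1)·SD(F_2) = 0.5·2.1·0.7 = 0.735
V(-4F_1 + 2F_2) = (-4)²·V(F_1) + (2)²·V(F_2) + 2·(-4)·(2)·cov(F_1,F_2)
= 16·4.41 + 4·0.49 + -16·0.735 = 60.76
SD(-4F_1 + 2F_2) = √60.76 ≈ 7.795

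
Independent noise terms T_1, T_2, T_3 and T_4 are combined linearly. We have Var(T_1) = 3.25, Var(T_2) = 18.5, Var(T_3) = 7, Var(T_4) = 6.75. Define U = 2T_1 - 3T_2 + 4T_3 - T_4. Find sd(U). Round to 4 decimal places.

By independence, Var(U) = (2)²Var(T_1) + (-3)²Var(T_2) + (4)²Var(T_3) + (-1)²Var(T_4)
= (2)²·3.25 + (-3)²·18.5 + (4)²·7 + (-1)²·6.75 = 298.25
sd(U) = √298.25 ≈ 17.2699

17.2699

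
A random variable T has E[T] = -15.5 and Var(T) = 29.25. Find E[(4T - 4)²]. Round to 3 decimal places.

4824.000

E[4T - 4] = 4·-15.5 − 4 = -66
Var(4T - 4) = (4)²·29.25 = 468
E[(4T - 4)²] = Var((4T - 4)) + (E[(4T - 4)])² = 468 + (-66)² = 4824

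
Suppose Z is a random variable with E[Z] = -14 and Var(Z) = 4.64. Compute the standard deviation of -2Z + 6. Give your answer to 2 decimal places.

4.31

Var(-2Z + 6) = (-2)²·4.64 = 18.56
SD(-2Z + 6) = √18.56 ≈ 4.31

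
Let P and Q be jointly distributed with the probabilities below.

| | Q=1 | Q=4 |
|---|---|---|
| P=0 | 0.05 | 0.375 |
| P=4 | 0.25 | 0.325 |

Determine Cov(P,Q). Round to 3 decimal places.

-0.930

E[P] = 2.3,  E[Q] = 3.1
E[PQ] = 6.2
Cov(P,Q) = E[PQ] − E[P]E[Q] = 6.2 − (2.3)(3.1) = -0.93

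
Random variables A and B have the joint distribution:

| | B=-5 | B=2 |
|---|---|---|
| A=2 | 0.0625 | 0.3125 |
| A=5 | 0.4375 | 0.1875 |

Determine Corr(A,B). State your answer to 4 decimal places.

-0.5164

E[A] = 3.875,  E[B] = -1.5
E[AB] = -8.4375
cov(A,B) = E[AB] − E[A]E[B] = -8.4375 − (3.875)(-1.5) = -2.625
Var(A) = 2.109375,  Var(B) = 12.25
ρ = -2.625 / √(2.109375·12.25) ≈ -0.5164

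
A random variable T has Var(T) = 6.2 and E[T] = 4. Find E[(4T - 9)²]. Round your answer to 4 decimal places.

E[4T - 9] = 4·4 − 9 = 7
Var(4T - 9) = (4)²·6.2 = 99.2
E[(4T - 9)²] = Var((4T - 9)) + (E[(4T - 9)])² = 99.2 + (7)² = 148.2

148.2000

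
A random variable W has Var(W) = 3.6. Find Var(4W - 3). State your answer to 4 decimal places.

57.6000

Var(4W - 3) = (4)²·Var(W) = 16·3.6 = 57.6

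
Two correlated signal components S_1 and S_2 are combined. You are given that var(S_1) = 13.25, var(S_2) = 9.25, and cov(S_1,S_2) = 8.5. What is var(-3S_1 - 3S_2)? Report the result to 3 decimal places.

var(-3S_1 - 3S_2) = (-3)²·var(S_1) + (-3)²·var(S_2) + 2·(-3)·(-3)·cov(S_1,S_2)
= 9·13.25 + 9·9.25 + 18·8.5 = 355.5

355.500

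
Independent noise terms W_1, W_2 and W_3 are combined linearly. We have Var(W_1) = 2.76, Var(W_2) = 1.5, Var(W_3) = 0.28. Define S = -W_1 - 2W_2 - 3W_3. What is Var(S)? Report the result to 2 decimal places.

11.28

By independence, Var(S) = (-1)²Var(W_1) + (-2)²Var(W_2) + (-3)²Var(W_3)
= (-1)²·2.76 + (-2)²·1.5 + (-3)²·0.28 = 11.28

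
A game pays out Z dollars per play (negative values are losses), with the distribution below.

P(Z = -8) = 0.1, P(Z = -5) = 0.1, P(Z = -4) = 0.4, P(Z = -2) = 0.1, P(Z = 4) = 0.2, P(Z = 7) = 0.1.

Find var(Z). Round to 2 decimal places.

21.24

E[Z] = (-8)(0.1) + (-5)(0.1) + (-4)(0.4) + (-2)(0.1) + (4)(0.2) + (7)(0.1) = -1.6
E[Z²] = (-8)²(0.1) + (-5)²(0.1) + (-4)²(0.4) + (-2)²(0.1) + (4)²(0.2) + (7)²(0.1) = 23.8
var(Z) = E[Z²] − (E[Z])² = 23.8 − (-1.6)² = 21.24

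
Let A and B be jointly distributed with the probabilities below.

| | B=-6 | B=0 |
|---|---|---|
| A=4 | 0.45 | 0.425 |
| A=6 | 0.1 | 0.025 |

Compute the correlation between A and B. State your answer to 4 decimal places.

E[A] = 4.25,  E[B] = -3.3
E[AB] = -14.4
Cov(A,B) = E[AB] − E[A]E[B] = -14.4 − (4.25)(-3.3) = -0.375
V(A) = 0.4375,  V(B) = 8.91
ρ = -0.375 / √(0.4375·8.91) ≈ -0.1899

-0.1899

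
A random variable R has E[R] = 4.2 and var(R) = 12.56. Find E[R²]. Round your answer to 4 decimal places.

30.2000

E[R²] = var(R) + (E[R])² = 12.56 + (4.2)² = 30.2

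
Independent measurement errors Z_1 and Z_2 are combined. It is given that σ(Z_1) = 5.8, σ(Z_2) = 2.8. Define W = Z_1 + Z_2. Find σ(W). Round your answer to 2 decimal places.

6.44

V(Z_1) = 33.64, V(Z_2) = 7.84
By independence, V(W) = (1)²V(Z_1) + (1)²V(Z_2)
= (1)²·33.64 + (1)²·7.84 = 41.48
σ(W) = √41.48 ≈ 6.44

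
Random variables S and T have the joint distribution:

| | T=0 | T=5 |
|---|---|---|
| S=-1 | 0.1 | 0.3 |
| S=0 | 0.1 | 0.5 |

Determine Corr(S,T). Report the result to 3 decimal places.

E[S] = -0.4,  E[T] = 4
E[ST] = -1.5
Cov(S,T) = E[ST] − E[S]E[T] = -1.5 − (-0.4)(4) = 0.1
var(S) = 0.24,  var(T) = 4
ρ = 0.1 / √(0.24·4) ≈ 0.102

0.102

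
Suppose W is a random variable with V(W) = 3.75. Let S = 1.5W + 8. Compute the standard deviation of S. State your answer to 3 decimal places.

V(1.5W + 8) = (1.5)²·3.75 = 8.4375
SD(S) = √8.4375 ≈ 2.905

2.905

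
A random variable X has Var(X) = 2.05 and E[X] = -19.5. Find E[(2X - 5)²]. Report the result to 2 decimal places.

1944.20

E[2X - 5] = 2·-19.5 − 5 = -44
Var(2X - 5) = (2)²·2.05 = 8.2
E[(2X - 5)²] = Var((2X - 5)) + (E[(2X - 5)])² = 8.2 + (-44)² = 1944.2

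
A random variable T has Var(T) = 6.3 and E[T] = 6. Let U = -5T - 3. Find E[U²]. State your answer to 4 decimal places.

E[-5T - 3] = -5·6 − 3 = -33
Var(-5T - 3) = (-5)²·6.3 = 157.5
E[U²] = Var(U) + (E[U])² = 157.5 + (-33)² = 1246.5

1246.5000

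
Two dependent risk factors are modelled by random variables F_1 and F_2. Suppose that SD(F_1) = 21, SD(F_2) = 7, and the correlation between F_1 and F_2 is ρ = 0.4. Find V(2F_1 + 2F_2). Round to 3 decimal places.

2430.400

V(F_1) = (21)² = 441;  V(F_2) = (7)² = 49
cov(F_1,F_2) = ρ·SD(F_1)·SD(F_2) = 0.4·21·7 = 58.8
V(2F_1 + 2F_2) = (2)²·V(F_1) + (2)²·V(F_2) + 2·(2)·(2)·cov(F_1,F_2)
= 4·441 + 4·49 + 8·58.8 = 2430.4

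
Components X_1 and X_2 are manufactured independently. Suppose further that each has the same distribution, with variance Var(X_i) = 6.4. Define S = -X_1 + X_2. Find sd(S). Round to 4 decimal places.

3.5777

By independence, Var(S) = (-1)²Var(X_1) + (1)²Var(X_2)
= (-1)²·6.4 + (1)²·6.4 = 12.8
sd(S) = √12.8 ≈ 3.5777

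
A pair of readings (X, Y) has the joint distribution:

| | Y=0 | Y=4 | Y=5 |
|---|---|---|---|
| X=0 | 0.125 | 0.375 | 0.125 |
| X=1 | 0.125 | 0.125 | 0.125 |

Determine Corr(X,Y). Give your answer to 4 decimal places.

-0.1008

E[X] = 0.375,  E[Y] = 3.25
E[XY] = 1.125
Cov(X,Y) = E[XY] − E[X]E[Y] = 1.125 − (0.375)(3.25) = -0.09375
Var(X) = 0.234375,  Var(Y) = 3.6875
ρ = -0.09375 / √(0.234375·3.6875) ≈ -0.1008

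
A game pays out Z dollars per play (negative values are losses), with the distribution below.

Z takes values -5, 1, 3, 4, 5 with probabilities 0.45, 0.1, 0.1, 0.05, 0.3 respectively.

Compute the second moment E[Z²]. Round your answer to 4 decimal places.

E[Z²] = (-5)²(0.45) + (1)²(0.1) + (3)²(0.1) + (4)²(0.05) + (5)²(0.3) = 20.55

20.5500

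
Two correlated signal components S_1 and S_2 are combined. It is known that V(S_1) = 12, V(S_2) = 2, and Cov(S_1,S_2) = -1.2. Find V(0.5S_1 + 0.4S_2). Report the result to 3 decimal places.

V(0.5S_1 + 0.4S_2) = (0.5)²·V(S_1) + (0.4)²·V(S_2) + 2·(0.5)·(0.4)·Cov(S_1,S_2)
= 0.25·12 + 0.16·2 + 0.4·-1.2 = 2.84

2.840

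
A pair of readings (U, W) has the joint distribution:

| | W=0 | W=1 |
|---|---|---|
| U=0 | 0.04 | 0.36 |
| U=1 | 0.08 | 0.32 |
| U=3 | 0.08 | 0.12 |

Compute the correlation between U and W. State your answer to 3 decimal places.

-0.274

E[U] = 1,  E[W] = 0.8
E[UW] = 0.68
Cov(U,W) = E[UW] − E[U]E[W] = 0.68 − (1)(0.8) = -0.12
V(U) = 1.2,  V(W) = 0.16
ρ = -0.12 / √(1.2·0.16) ≈ -0.274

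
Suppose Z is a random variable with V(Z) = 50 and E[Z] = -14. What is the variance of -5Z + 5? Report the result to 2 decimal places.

V(-5Z + 5) = (-5)²·V(Z) = 25·50 = 1250

1250.00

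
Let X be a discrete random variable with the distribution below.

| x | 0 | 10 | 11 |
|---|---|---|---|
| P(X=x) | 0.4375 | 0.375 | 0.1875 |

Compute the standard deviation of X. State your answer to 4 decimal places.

5.1383

E[X] = (0)(0.4375) + (10)(0.375) + (11)(0.1875) = 5.8125
E[X²] = (0)²(0.4375) + (10)²(0.375) + (11)²(0.1875) = 60.1875
V(X) = E[X²] − (E[X])² = 60.1875 − (5.8125)² = 26.40234375
σ(X) = √26.40234375 ≈ 5.1383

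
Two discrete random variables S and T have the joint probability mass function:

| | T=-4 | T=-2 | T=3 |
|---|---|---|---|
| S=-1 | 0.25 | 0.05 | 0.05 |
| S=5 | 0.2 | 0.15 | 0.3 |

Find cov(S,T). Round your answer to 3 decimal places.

E[S] = 2.9,  E[T] = -1.15
E[ST] = -0.05
cov(S,T) = E[ST] − E[S]E[T] = -0.05 − (2.9)(-1.15) = 3.285

3.285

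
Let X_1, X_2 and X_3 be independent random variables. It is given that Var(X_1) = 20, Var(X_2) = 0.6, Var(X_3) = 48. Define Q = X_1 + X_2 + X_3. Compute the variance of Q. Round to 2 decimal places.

68.60

By independence, Var(Q) = (1)²Var(X_1) + (1)²Var(X_2) + (1)²Var(X_3)
= (1)²·20 + (1)²·0.6 + (1)²·48 = 68.6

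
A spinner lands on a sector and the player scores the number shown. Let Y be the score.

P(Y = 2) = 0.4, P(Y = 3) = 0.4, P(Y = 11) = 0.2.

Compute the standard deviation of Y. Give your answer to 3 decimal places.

E[Y] = (2)(0.4) + (3)(0.4) + (11)(0.2) = 4.2
E[Y²] = (2)²(0.4) + (3)²(0.4) + (11)²(0.2) = 29.4
Var(Y) = E[Y²] − (E[Y])² = 29.4 − (4.2)² = 11.76
sd(Y) = √11.76 ≈ 3.429

3.429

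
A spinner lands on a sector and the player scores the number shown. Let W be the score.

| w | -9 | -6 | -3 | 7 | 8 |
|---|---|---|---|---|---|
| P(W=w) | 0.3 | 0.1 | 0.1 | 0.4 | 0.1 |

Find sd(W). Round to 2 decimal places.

E[W] = (-9)(0.3) + (-6)(0.1) + (-3)(0.1) + (7)(0.4) + (8)(0.1) = 0
E[W²] = (-9)²(0.3) + (-6)²(0.1) + (-3)²(0.1) + (7)²(0.4) + (8)²(0.1) = 54.8
Var(W) = E[W²] − (E[W])² = 54.8 − (0)² = 54.8
sd(W) = √54.8 ≈ 7.40

7.40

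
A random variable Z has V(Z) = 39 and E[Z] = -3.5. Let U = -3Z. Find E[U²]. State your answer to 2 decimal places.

E[-3Z] = -3·-3.5 = 10.5
V(-3Z) = (-3)²·39 = 351
E[U²] = V(U) + (E[U])² = 351 + (10.5)² = 461.25

461.25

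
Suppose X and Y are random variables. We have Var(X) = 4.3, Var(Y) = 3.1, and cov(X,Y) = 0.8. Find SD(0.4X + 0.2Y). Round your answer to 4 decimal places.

Var(0.4X + 0.2Y) = (0.4)²·Var(X) + (0.2)²·Var(Y) + 2·(0.4)·(0.2)·cov(X,Y)
= 0.16·4.3 + 0.04·3.1 + 0.16·0.8 = 0.94
SD(0.4X + 0.2Y) = √0.94 ≈ 0.9695

0.9695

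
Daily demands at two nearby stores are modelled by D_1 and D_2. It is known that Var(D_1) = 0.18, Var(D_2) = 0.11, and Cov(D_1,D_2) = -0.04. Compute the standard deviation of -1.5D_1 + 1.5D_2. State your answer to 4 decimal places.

Var(-1.5D_1 + 1.5D_2) = (-1.5)²·Var(D_1) + (1.5)²·Var(D_2) + 2·(-1.5)·(1.5)·Cov(D_1,D_2)
= 2.25·0.18 + 2.25·0.11 + -4.5·-0.04 = 0.8325
sd(-1.5D_1 + 1.5D_2) = √0.8325 ≈ 0.9124

0.9124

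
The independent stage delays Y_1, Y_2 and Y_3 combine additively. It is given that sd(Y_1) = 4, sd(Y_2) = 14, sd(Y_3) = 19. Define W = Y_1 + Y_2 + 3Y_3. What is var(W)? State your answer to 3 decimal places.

3461.000

var(Y_1) = 16, var(Y_2) = 196, var(Y_3) = 361
By independence, var(W) = (1)²var(Y_1) + (1)²var(Y_2) + (3)²var(Y_3)
= (1)²·16 + (1)²·196 + (3)²·361 = 3461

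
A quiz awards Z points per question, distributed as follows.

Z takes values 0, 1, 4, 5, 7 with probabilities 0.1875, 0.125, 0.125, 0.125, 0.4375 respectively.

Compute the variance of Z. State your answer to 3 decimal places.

E[Z] = (0)(0.1875) + (1)(0.125) + (4)(0.125) + (5)(0.125) + (7)(0.4375) = 4.3125
E[Z²] = (0)²(0.1875) + (1)²(0.125) + (4)²(0.125) + (5)²(0.125) + (7)²(0.4375) = 26.6875
Var(Z) = E[Z²] − (E[Z])² = 26.6875 − (4.3125)² = 8.08984375

8.090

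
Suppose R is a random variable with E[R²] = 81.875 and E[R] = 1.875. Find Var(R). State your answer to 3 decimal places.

Var(R) = 81.875 − (1.875)² = 78.359375

78.359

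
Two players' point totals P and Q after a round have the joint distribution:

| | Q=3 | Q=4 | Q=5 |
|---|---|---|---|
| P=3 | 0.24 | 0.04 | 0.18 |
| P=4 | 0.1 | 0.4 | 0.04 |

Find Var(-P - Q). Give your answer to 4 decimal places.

0.8036

E[P] = 3.54,  E[Q] = 3.88,  E[PQ] = 13.74
Var(P) = 12.78 − (3.54)² = 0.2484;  Var(Q) = 15.6 − (3.88)² = 0.5456
Cov(P,Q) = 13.74 − (3.54)(3.88) = 0.0048
Var(-P - Q) = (-1)²·0.2484 + (-1)²·0.5456 + 2·(-1)·(-1)·0.0048 = 0.8036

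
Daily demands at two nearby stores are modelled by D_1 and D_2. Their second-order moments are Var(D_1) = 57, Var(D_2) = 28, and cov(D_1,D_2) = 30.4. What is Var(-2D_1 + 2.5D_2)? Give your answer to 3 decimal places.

99.000

Var(-2D_1 + 2.5D_2) = (-2)²·Var(D_1) + (2.5)²·Var(D_2) + 2·(-2)·(2.5)·cov(D_1,D_2)
= 4·57 + 6.25·28 + -10·30.4 = 99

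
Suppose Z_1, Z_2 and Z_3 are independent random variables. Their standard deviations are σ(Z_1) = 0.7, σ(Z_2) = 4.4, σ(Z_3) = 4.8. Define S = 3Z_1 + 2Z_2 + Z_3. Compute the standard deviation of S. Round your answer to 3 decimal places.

10.242

Var(Z_1) = 0.49, Var(Z_2) = 19.36, Var(Z_3) = 23.04
By independence, Var(S) = (3)²Var(Z_1) + (2)²Var(Z_2) + (1)²Var(Z_3)
= (3)²·0.49 + (2)²·19.36 + (1)²·23.04 = 104.89
σ(S) = √104.89 ≈ 10.242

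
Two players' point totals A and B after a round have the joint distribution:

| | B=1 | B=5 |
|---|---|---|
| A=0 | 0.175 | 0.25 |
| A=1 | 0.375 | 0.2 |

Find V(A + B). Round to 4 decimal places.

3.7344

E[A] = 0.575,  E[B] = 2.8,  E[AB] = 1.375
V(A) = 0.575 − (0.575)² = 0.244375;  V(B) = 11.8 − (2.8)² = 3.96
Cov(A,B) = 1.375 − (0.575)(2.8) = -0.235
V(A + B) = (1)²·0.244375 + (1)²·3.96 + 2·(1)·(1)·-0.235 = 3.734375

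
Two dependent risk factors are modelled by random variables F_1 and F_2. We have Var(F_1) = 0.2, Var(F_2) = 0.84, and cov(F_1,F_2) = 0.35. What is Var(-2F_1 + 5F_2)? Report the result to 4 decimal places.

Var(-2F_1 + 5F_2) = (-2)²·Var(F_1) + (5)²·Var(F_2) + 2·(-2)·(5)·cov(F_1,F_2)
= 4·0.2 + 25·0.84 + -20·0.35 = 14.8

14.8000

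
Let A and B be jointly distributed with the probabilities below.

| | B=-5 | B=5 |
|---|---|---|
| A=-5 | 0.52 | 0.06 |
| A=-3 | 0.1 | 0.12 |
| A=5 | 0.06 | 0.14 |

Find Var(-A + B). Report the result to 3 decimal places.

19.502

E[A] = -2.56,  E[B] = -1.8,  E[AB] = 13.2
Var(A) = 21.48 − (-2.56)² = 14.9264;  Var(B) = 25 − (-1.8)² = 21.76
cov(A,B) = 13.2 − (-2.56)(-1.8) = 8.592
Var(-A + B) = (-1)²·14.9264 + (1)²·21.76 + 2·(-1)·(1)·8.592 = 19.5024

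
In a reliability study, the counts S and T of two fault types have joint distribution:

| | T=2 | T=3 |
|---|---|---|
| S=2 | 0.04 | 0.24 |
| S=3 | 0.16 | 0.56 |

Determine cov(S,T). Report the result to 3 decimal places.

E[S] = 2.72,  E[T] = 2.8
E[ST] = 7.6
cov(S,T) = E[ST] − E[S]E[T] = 7.6 − (2.72)(2.8) = -0.016

-0.016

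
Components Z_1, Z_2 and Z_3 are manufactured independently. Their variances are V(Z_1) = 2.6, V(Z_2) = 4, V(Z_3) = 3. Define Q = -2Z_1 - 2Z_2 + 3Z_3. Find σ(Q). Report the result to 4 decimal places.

7.3075

By independence, V(Q) = (-2)²V(Z_1) + (-2)²V(Z_2) + (3)²V(Z_3)
= (-2)²·2.6 + (-2)²·4 + (3)²·3 = 53.4
σ(Q) = √53.4 ≈ 7.3075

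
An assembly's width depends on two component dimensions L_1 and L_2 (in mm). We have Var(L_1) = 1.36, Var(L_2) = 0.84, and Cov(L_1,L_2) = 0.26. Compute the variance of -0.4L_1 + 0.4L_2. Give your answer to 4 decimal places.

Var(-0.4L_1 + 0.4L_2) = (-0.4)²·Var(L_1) + (0.4)²·Var(L_2) + 2·(-0.4)·(0.4)·Cov(L_1,L_2)
= 0.16·1.36 + 0.16·0.84 + -0.32·0.26 = 0.2688

0.2688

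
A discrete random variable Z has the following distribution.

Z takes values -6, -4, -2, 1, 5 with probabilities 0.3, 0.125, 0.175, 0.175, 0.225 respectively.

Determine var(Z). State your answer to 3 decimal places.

E[Z] = (-6)(0.3) + (-4)(0.125) + (-2)(0.175) + (1)(0.175) + (5)(0.225) = -1.35
E[Z²] = (-6)²(0.3) + (-4)²(0.125) + (-2)²(0.175) + (1)²(0.175) + (5)²(0.225) = 19.3
var(Z) = E[Z²] − (E[Z])² = 19.3 − (-1.35)² = 17.4775

17.478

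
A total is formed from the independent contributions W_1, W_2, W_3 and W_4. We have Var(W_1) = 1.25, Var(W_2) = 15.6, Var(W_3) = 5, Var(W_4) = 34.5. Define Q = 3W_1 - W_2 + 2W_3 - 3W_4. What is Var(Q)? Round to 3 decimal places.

By independence, Var(Q) = (3)²Var(W_1) + (-1)²Var(W_2) + (2)²Var(W_3) + (-3)²Var(W_4)
= (3)²·1.25 + (-1)²·15.6 + (2)²·5 + (-3)²·34.5 = 357.35

357.350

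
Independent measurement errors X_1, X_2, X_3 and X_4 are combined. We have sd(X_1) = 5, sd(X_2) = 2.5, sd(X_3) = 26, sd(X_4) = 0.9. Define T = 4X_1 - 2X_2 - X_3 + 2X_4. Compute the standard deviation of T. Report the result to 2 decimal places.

var(X_1) = 25, var(X_2) = 6.25, var(X_3) = 676, var(X_4) = 0.81
By independence, var(T) = (4)²var(X_1) + (-2)²var(X_2) + (-1)²var(X_3) + (2)²var(X_4)
= (4)²·25 + (-2)²·6.25 + (-1)²·676 + (2)²·0.81 = 1104.24
sd(T) = √1104.24 ≈ 33.23

33.23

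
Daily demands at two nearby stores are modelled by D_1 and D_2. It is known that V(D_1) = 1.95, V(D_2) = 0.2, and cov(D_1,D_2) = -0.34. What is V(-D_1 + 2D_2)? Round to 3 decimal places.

4.110

V(-D_1 + 2D_2) = (-1)²·V(D_1) + (2)²·V(D_2) + 2·(-1)·(2)·cov(D_1,D_2)
= 1·1.95 + 4·0.2 + -4·-0.34 = 4.11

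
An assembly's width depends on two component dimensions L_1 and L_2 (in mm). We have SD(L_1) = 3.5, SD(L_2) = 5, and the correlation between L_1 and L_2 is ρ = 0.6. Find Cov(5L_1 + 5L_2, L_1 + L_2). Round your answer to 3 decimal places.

Var(L_1) = (3.5)² = 12.25;  Var(L_2) = (5)² = 25
Cov(L_1,L_2) = ρ·SD(L_1)·SD(L_2) = 0.6·3.5·5 = 10.5
Cov(5L_1 + 5L_2, L_1 + L_2) = (5)(1)Var(L_1) + (5)(1)Var(L_2) + [(5)(1) + (5)(1)]Cov(L_1,L_2)
= 5·12.25 + 5·25 + 10·10.5 = 291.25

291.250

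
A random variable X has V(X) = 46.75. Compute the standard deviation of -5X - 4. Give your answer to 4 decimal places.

V(-5X - 4) = (-5)²·46.75 = 1168.75
sd(-5X - 4) = √1168.75 ≈ 34.1870

34.1870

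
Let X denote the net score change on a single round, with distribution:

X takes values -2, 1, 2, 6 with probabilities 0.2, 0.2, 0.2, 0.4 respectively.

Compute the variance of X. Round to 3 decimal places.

9.440

E[X] = (-2)(0.2) + (1)(0.2) + (2)(0.2) + (6)(0.4) = 2.6
E[X²] = (-2)²(0.2) + (1)²(0.2) + (2)²(0.2) + (6)²(0.4) = 16.2
Var(X) = E[X²] − (E[X])² = 16.2 − (2.6)² = 9.44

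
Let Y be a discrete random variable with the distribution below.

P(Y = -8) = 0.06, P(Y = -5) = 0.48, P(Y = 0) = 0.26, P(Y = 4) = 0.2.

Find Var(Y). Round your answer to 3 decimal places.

14.714

E[Y] = (-8)(0.06) + (-5)(0.48) + (0)(0.26) + (4)(0.2) = -2.08
E[Y²] = (-8)²(0.06) + (-5)²(0.48) + (0)²(0.26) + (4)²(0.2) = 19.04
Var(Y) = E[Y²] − (E[Y])² = 19.04 − (-2.08)² = 14.7136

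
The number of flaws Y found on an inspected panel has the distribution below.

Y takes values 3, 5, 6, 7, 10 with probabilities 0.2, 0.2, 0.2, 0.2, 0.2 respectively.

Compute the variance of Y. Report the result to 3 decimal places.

E[Y] = (3)(0.2) + (5)(0.2) + (6)(0.2) + (7)(0.2) + (10)(0.2) = 6.2
E[Y²] = (3)²(0.2) + (5)²(0.2) + (6)²(0.2) + (7)²(0.2) + (10)²(0.2) = 43.8
V(Y) = E[Y²] − (E[Y])² = 43.8 − (6.2)² = 5.36

5.360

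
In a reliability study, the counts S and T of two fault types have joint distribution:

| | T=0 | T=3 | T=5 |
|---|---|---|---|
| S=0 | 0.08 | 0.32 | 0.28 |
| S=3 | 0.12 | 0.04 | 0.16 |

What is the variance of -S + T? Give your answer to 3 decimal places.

6.218

E[S] = 0.96,  E[T] = 3.28,  E[ST] = 2.76
Var(S) = 2.88 − (0.96)² = 1.9584;  Var(T) = 14.24 − (3.28)² = 3.4816
Cov(S,T) = 2.76 − (0.96)(3.28) = -0.3888
Var(-S + T) = (-1)²·1.9584 + (1)²·3.4816 + 2·(-1)·(1)·-0.3888 = 6.2176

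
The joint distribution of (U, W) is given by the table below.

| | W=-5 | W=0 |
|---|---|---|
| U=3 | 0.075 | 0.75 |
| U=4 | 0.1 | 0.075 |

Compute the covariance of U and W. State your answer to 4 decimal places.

-0.3469

E[U] = 3.175,  E[W] = -0.875
E[UW] = -3.125
Cov(U,W) = E[UW] − E[U]E[W] = -3.125 − (3.175)(-0.875) = -0.346875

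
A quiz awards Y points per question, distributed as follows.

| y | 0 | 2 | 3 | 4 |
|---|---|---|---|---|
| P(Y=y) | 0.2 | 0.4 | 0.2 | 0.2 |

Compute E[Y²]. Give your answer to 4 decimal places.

E[Y²] = (0)²(0.2) + (2)²(0.4) + (3)²(0.2) + (4)²(0.2) = 6.6

6.6000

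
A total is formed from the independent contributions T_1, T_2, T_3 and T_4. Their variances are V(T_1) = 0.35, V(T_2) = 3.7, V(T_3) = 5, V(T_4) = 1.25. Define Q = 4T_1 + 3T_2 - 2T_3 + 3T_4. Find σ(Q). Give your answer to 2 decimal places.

By independence, V(Q) = (4)²V(T_1) + (3)²V(T_2) + (-2)²V(T_3) + (3)²V(T_4)
= (4)²·0.35 + (3)²·3.7 + (-2)²·5 + (3)²·1.25 = 70.15
σ(Q) = √70.15 ≈ 8.38

8.38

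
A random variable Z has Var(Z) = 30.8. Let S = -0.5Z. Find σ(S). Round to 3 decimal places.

2.775

Var(-0.5Z) = (-0.5)²·30.8 = 7.7
σ(S) = √7.7 ≈ 2.775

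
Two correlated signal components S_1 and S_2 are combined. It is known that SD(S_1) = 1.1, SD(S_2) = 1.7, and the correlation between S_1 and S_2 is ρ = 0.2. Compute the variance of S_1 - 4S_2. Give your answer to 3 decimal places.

44.458

var(S_1) = (1.1)² = 1.21;  var(S_2) = (1.7)² = 2.89
Cov(S_1,S_2) = ρ·SD(S_1)·SD(S_2) = 0.2·1.1·1.7 = 0.374
var(S_1 - 4S_2) = (1)²·var(S_1) + (-4)²·var(S_2) + 2·(1)·(-4)·Cov(S_1,S_2)
= 1·1.21 + 16·2.89 + -8·0.374 = 44.458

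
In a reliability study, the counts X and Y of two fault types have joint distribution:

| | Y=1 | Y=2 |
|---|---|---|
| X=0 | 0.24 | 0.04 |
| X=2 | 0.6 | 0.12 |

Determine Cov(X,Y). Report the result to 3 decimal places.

E[X] = 1.44,  E[Y] = 1.16
E[XY] = 1.68
Cov(X,Y) = E[XY] − E[X]E[Y] = 1.68 − (1.44)(1.16) = 0.0096

0.010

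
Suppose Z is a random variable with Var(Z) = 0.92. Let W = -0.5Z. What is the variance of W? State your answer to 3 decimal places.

Var(-0.5Z) = (-0.5)²·Var(Z) = 0.25·0.92 = 0.23

0.230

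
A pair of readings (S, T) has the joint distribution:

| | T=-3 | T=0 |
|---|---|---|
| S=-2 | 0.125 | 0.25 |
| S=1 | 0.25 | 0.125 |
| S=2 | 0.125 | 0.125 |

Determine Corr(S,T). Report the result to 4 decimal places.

E[S] = 0.125,  E[T] = -1.5
E[ST] = -0.75
cov(S,T) = E[ST] − E[S]E[T] = -0.75 − (0.125)(-1.5) = -0.5625
Var(S) = 2.859375,  Var(T) = 2.25
ρ = -0.5625 / √(2.859375·2.25) ≈ -0.2218

-0.2218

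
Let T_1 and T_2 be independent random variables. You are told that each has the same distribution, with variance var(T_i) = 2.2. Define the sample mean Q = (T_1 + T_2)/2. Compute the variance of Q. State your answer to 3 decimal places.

By independence, var(Q) = (0.5)²var(T_1) + (0.5)²var(T_2)
= (0.5)²·2.2 + (0.5)²·2.2 = 1.1

1.100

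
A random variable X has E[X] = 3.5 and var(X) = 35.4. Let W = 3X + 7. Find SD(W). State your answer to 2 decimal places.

17.85

var(3X + 7) = (3)²·35.4 = 318.6
SD(W) = √318.6 ≈ 17.85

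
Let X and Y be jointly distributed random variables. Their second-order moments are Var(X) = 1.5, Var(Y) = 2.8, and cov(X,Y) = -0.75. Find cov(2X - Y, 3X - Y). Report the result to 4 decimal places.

cov(2X - Y, 3X - Y) = (2)(3)Var(X) + (-1)(-1)Var(Y) + [(2)(-1) + (-1)(3)]cov(X,Y)
= 6·1.5 + 1·2.8 + -5·-0.75 = 15.55

15.5500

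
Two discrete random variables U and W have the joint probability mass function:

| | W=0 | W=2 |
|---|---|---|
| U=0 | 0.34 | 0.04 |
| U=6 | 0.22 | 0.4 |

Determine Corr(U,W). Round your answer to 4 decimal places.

0.5279

E[U] = 3.72,  E[W] = 0.88
E[UW] = 4.8
Cov(U,W) = E[UW] − E[U]E[W] = 4.8 − (3.72)(0.88) = 1.5264
Var(U) = 8.4816,  Var(W) = 0.9856
ρ = 1.5264 / √(8.4816·0.9856) ≈ 0.5279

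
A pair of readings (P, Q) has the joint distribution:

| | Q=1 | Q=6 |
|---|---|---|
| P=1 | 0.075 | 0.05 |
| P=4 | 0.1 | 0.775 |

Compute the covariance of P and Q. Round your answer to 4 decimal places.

E[P] = 3.625,  E[Q] = 5.125
E[PQ] = 19.375
Cov(P,Q) = E[PQ] − E[P]E[Q] = 19.375 − (3.625)(5.125) = 0.796875

0.7969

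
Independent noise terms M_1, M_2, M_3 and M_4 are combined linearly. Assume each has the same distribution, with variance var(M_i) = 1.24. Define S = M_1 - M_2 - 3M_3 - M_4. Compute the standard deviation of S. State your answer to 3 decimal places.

By independence, var(S) = (1)²var(M_1) + (-1)²var(M_2) + (-3)²var(M_3) + (-1)²var(M_4)
= (1)²·1.24 + (-1)²·1.24 + (-3)²·1.24 + (-1)²·1.24 = 14.88
SD(S) = √14.88 ≈ 3.857

3.857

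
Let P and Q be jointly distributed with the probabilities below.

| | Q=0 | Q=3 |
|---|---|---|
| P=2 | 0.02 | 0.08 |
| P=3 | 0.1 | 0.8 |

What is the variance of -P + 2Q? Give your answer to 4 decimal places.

3.7956

E[P] = 2.9,  E[Q] = 2.64,  E[PQ] = 7.68
var(P) = 8.5 − (2.9)² = 0.09;  var(Q) = 7.92 − (2.64)² = 0.9504
Cov(P,Q) = 7.68 − (2.9)(2.64) = 0.024
var(-P + 2Q) = (-1)²·0.09 + (2)²·0.9504 + 2·(-1)·(2)·0.024 = 3.7956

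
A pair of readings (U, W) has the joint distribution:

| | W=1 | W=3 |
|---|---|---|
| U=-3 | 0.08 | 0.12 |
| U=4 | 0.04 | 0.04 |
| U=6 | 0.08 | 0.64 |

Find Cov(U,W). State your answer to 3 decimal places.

0.816

E[U] = 4.04,  E[W] = 2.6
E[UW] = 11.32
Cov(U,W) = E[UW] − E[U]E[W] = 11.32 − (4.04)(2.6) = 0.816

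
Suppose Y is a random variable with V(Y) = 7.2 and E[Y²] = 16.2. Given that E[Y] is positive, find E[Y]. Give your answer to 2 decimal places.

(E[Y])² = E[Y²] − V(Y) = 16.2 − 7.2 = 9
E[Y] = √9 = 3

3.00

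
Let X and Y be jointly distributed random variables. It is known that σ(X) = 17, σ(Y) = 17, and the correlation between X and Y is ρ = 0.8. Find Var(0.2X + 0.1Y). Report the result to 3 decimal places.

23.698

Var(X) = (17)² = 289;  Var(Y) = (17)² = 289
Cov(X,Y) = ρ·σ(X)·σ(Y) = 0.8·17·17 = 231.2
Var(0.2X + 0.1Y) = (0.2)²·Var(X) + (0.1)²·Var(Y) + 2·(0.2)·(0.1)·Cov(X,Y)
= 0.04·289 + 0.01·289 + 0.04·231.2 = 23.698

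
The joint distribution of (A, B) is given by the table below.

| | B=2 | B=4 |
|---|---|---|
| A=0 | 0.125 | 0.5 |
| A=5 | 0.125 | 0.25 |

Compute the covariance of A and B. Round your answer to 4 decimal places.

E[A] = 1.875,  E[B] = 3.5
E[AB] = 6.25
Cov(A,B) = E[AB] − E[A]E[B] = 6.25 − (1.875)(3.5) = -0.3125

-0.3125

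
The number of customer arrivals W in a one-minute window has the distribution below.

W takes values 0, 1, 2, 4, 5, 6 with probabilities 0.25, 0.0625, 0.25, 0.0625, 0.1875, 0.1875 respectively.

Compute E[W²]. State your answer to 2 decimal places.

E[W²] = (0)²(0.25) + (1)²(0.0625) + (2)²(0.25) + (4)²(0.0625) + (5)²(0.1875) + (6)²(0.1875) = 13.5

13.50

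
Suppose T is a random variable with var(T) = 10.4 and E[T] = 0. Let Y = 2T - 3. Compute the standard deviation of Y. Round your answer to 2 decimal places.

6.45

var(2T - 3) = (2)²·10.4 = 41.6
σ(Y) = √41.6 ≈ 6.45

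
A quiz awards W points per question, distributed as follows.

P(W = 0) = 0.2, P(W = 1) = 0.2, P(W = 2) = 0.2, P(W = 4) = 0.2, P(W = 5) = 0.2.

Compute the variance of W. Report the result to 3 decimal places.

E[W] = (0)(0.2) + (1)(0.2) + (2)(0.2) + (4)(0.2) + (5)(0.2) = 2.4
E[W²] = (0)²(0.2) + (1)²(0.2) + (2)²(0.2) + (4)²(0.2) + (5)²(0.2) = 9.2
Var(W) = E[W²] − (E[W])² = 9.2 − (2.4)² = 3.44

3.440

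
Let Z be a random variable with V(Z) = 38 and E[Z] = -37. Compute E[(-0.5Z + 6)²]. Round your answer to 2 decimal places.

E[-0.5Z + 6] = -0.5·-37 + 6 = 24.5
V(-0.5Z + 6) = (-0.5)²·38 = 9.5
E[(-0.5Z + 6)²] = V((-0.5Z + 6)) + (E[(-0.5Z + 6)])² = 9.5 + (24.5)² = 609.75

609.75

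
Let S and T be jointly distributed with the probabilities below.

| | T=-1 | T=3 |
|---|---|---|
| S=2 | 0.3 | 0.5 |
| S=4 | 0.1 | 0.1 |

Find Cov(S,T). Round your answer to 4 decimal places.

-0.1600

E[S] = 2.4,  E[T] = 1.4
E[ST] = 3.2
Cov(S,T) = E[ST] − E[S]E[T] = 3.2 − (2.4)(1.4) = -0.16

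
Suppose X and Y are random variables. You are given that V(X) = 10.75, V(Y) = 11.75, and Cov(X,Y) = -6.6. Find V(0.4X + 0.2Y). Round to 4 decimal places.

1.1340

V(0.4X + 0.2Y) = (0.4)²·V(X) + (0.2)²·V(Y) + 2·(0.4)·(0.2)·Cov(X,Y)
= 0.16·10.75 + 0.04·11.75 + 0.16·-6.6 = 1.134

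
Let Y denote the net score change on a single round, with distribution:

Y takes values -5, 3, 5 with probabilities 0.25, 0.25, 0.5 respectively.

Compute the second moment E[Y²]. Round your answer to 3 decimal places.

E[Y²] = (-5)²(0.25) + (3)²(0.25) + (5)²(0.5) = 21

21.000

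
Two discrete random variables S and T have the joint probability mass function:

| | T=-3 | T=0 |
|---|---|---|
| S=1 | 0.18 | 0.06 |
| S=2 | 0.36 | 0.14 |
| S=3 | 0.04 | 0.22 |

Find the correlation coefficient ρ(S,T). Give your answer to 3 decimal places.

E[S] = 2.02,  E[T] = -1.74
E[ST] = -3.06
Cov(S,T) = E[ST] − E[S]E[T] = -3.06 − (2.02)(-1.74) = 0.4548
Var(S) = 0.4996,  Var(T) = 2.1924
ρ = 0.4548 / √(0.4996·2.1924) ≈ 0.435

0.435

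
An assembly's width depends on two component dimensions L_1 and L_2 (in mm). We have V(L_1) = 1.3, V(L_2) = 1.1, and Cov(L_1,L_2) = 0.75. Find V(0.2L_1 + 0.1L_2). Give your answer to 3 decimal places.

0.093

V(0.2L_1 + 0.1L_2) = (0.2)²·V(L_1) + (0.1)²·V(L_2) + 2·(0.2)·(0.1)·Cov(L_1,L_2)
= 0.04·1.3 + 0.01·1.1 + 0.04·0.75 = 0.093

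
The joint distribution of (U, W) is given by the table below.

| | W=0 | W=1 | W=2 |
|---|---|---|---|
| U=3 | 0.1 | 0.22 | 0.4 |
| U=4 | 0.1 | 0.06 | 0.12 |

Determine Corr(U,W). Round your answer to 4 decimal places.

E[U] = 3.28,  E[W] = 1.32
E[UW] = 4.26
Cov(U,W) = E[UW] − E[U]E[W] = 4.26 − (3.28)(1.32) = -0.0696
var(U) = 0.2016,  var(W) = 0.6176
ρ = -0.0696 / √(0.2016·0.6176) ≈ -0.1972

-0.1972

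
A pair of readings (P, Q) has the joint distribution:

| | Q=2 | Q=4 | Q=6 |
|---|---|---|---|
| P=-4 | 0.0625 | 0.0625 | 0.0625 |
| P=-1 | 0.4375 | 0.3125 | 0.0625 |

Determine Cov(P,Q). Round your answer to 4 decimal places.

-0.4219

E[P] = -1.5625,  E[Q] = 3.25
E[PQ] = -5.5
Cov(P,Q) = E[PQ] − E[P]E[Q] = -5.5 − (-1.5625)(3.25) = -0.421875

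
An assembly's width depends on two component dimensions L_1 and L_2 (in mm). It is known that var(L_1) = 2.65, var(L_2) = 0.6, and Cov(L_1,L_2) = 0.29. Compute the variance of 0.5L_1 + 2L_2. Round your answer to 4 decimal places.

var(0.5L_1 + 2L_2) = (0.5)²·var(L_1) + (2)²·var(L_2) + 2·(0.5)·(2)·Cov(L_1,L_2)
= 0.25·2.65 + 4·0.6 + 2·0.29 = 3.6425

3.6425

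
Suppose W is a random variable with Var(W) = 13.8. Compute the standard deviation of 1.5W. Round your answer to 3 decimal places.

5.572

Var(1.5W) = (1.5)²·13.8 = 31.05
SD(1.5W) = √31.05 ≈ 5.572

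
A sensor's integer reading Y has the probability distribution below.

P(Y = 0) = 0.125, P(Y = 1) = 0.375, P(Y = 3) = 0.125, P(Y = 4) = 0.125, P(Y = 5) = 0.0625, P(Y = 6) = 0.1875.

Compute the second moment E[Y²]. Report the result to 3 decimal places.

11.813

E[Y²] = (0)²(0.125) + (1)²(0.375) + (3)²(0.125) + (4)²(0.125) + (5)²(0.0625) + (6)²(0.1875) = 11.8125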